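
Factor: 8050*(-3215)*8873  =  -229639894750 = -2^1*5^3*7^1*19^1*23^1*467^1*643^1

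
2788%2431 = 357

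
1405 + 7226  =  8631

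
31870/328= 97  +  27/164 = 97.16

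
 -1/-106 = 1/106 = 0.01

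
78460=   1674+76786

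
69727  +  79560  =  149287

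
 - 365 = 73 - 438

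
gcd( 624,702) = 78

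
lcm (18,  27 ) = 54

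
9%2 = 1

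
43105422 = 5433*7934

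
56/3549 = 8/507 = 0.02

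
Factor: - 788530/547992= - 394265/273996 = - 2^( - 2)*3^ (-3 )*5^1*43^(  -  1 )*59^( - 1)*78853^1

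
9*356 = 3204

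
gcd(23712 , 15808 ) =7904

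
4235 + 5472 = 9707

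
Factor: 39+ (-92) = -53^1 = - 53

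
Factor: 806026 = 2^1* 13^1*29^1 * 1069^1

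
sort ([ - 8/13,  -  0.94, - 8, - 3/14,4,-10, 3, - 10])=[ - 10, - 10,- 8, - 0.94, - 8/13, - 3/14, 3, 4] 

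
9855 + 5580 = 15435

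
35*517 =18095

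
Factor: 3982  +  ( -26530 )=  - 2^2*3^1*1879^1 = - 22548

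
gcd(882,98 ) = 98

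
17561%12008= 5553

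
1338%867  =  471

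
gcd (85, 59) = 1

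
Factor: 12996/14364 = 3^( - 1)*7^(  -  1)*19^1  =  19/21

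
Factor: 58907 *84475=4976168825 = 5^2*31^1*109^1*58907^1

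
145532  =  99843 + 45689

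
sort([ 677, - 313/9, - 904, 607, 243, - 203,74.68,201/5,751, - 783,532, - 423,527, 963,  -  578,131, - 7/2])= [ - 904,- 783 ,  -  578, - 423, - 203,-313/9, - 7/2,201/5,74.68,131, 243,527,532 , 607,677 , 751,963 ] 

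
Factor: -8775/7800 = - 9/8 = - 2^( - 3)*3^2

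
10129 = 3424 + 6705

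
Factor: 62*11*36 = 2^3*3^2 * 11^1*31^1= 24552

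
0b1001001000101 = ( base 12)2859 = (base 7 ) 16431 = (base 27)6B6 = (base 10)4677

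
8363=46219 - 37856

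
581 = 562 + 19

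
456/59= 7 + 43/59 = 7.73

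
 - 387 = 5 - 392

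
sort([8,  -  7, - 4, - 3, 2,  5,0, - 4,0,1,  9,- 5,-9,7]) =[-9, - 7,  -  5,  -  4,  -  4, - 3 , 0,0,1,2, 5,7,8,9]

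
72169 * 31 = 2237239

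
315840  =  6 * 52640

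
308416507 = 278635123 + 29781384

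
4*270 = 1080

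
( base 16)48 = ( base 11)66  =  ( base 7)132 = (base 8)110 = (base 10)72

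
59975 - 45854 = 14121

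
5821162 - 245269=5575893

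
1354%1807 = 1354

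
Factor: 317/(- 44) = - 2^( - 2)*11^(  -  1) * 317^1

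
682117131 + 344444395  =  1026561526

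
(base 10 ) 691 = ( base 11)579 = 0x2b3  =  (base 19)1H7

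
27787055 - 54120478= - 26333423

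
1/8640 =1/8640 = 0.00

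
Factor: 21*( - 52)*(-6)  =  6552 = 2^3*3^2*7^1*13^1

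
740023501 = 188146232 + 551877269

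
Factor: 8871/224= 2^(- 5)*3^1*7^( - 1)*2957^1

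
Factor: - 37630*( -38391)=1444653330 = 2^1*3^1*5^1*53^1*67^1*71^1*191^1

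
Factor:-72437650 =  - 2^1 * 5^2 * 29^1  *  49957^1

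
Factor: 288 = 2^5*3^2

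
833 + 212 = 1045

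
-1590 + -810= -2400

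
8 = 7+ 1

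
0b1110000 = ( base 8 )160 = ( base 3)11011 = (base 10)112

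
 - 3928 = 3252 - 7180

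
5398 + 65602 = 71000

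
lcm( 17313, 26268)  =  761772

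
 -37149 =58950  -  96099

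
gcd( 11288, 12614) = 34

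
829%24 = 13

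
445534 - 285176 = 160358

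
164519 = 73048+91471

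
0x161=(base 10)353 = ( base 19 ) ib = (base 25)E3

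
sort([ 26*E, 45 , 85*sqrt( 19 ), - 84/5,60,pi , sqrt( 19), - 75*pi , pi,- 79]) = [ - 75*pi, - 79, - 84/5, pi,pi,sqrt(19 ),45,60,26*E, 85*sqrt( 19) ] 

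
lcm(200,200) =200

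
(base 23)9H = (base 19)BF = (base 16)E0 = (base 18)C8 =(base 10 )224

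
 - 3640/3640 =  - 1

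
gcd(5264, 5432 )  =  56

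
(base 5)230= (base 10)65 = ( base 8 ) 101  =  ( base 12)55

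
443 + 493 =936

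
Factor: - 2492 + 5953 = 3461^1 = 3461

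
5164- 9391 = - 4227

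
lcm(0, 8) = 0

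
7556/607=12 + 272/607 = 12.45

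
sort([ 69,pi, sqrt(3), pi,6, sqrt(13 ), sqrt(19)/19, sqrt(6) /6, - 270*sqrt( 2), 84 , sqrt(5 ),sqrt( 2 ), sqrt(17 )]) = [ - 270*sqrt( 2), sqrt(19 ) /19, sqrt( 6)/6 , sqrt(2 ), sqrt ( 3), sqrt( 5), pi, pi , sqrt( 13 ), sqrt( 17 ),6, 69, 84]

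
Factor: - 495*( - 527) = 3^2*5^1 * 11^1*17^1*31^1   =  260865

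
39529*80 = 3162320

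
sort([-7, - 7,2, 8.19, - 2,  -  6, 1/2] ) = [ - 7, - 7,  -  6, - 2, 1/2, 2, 8.19 ] 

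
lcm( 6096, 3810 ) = 30480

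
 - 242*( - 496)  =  120032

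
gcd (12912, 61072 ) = 16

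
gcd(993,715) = 1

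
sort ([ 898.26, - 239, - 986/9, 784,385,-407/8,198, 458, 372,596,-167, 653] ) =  [-239,-167,-986/9,-407/8, 198, 372, 385, 458,596, 653, 784, 898.26] 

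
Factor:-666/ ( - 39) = 222/13 = 2^1 * 3^1*13^(  -  1)*37^1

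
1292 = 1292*1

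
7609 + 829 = 8438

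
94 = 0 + 94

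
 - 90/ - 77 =1 + 13/77 = 1.17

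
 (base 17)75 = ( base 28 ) 4C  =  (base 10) 124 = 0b1111100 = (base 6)324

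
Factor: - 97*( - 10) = 2^1*5^1 * 97^1 = 970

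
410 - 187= 223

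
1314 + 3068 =4382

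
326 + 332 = 658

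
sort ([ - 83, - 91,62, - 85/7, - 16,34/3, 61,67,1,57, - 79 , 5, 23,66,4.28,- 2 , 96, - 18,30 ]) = [- 91,  -  83, -79,-18, - 16, - 85/7, - 2, 1,4.28,5, 34/3,  23,30,  57, 61,62, 66,67 , 96] 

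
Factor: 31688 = 2^3 * 17^1*233^1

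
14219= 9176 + 5043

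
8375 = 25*335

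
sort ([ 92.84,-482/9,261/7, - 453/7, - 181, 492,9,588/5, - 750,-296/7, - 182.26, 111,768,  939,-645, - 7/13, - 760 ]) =[ - 760,-750,-645,-182.26,-181,-453/7,-482/9, - 296/7, - 7/13,9,261/7,92.84, 111,588/5,492, 768,939]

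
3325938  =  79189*42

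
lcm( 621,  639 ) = 44091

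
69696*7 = 487872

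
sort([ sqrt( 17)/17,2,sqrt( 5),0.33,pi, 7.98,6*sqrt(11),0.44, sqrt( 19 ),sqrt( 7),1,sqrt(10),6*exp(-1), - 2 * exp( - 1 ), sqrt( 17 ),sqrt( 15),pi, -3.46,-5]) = [ - 5,-3.46,-2 * exp ( - 1),  sqrt( 17)/17,0.33,  0.44 , 1 , 2,6*exp (-1 ),sqrt( 5 ),sqrt( 7),pi,pi,  sqrt( 10 ), sqrt(15), sqrt (17),sqrt( 19),7.98, 6 * sqrt( 11)] 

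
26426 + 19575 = 46001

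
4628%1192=1052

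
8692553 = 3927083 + 4765470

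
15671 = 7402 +8269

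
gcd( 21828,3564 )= 12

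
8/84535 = 8/84535 = 0.00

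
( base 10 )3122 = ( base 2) 110000110010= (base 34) 2NS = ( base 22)69k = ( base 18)9b8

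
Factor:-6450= - 2^1 *3^1*5^2*43^1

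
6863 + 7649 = 14512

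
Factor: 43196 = 2^2*10799^1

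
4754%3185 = 1569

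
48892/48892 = 1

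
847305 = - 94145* ( - 9)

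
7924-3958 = 3966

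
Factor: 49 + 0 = 49 = 7^2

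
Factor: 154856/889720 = 5^( - 1 ) * 29^( - 1) * 59^( - 1)*1489^1 = 1489/8555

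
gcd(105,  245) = 35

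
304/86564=4/1139 =0.00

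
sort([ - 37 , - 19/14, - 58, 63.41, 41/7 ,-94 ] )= [ - 94, - 58,- 37, - 19/14,41/7,  63.41] 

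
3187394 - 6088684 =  - 2901290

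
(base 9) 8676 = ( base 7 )24423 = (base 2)1100011110011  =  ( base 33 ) 5si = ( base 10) 6387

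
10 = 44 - 34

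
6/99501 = 2/33167 = 0.00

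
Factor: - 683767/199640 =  - 2^ (- 3)*5^( - 1)*137^1 = - 137/40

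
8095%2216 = 1447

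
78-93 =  - 15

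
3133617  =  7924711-4791094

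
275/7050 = 11/282 = 0.04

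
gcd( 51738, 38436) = 6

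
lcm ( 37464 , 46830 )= 187320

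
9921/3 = 3307 = 3307.00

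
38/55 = 38/55=0.69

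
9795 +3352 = 13147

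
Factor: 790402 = 2^1*395201^1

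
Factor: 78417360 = 2^4  *  3^2* 5^1*7^1*15559^1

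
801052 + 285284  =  1086336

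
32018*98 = 3137764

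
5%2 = 1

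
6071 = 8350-2279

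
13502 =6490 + 7012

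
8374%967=638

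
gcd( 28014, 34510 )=406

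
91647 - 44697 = 46950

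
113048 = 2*56524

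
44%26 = 18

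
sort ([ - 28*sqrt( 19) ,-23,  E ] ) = [-28*sqrt (19), - 23,E]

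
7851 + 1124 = 8975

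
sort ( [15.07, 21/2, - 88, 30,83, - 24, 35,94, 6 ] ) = [-88, - 24,6,21/2, 15.07,  30, 35, 83,94]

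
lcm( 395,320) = 25280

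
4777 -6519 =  - 1742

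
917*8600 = 7886200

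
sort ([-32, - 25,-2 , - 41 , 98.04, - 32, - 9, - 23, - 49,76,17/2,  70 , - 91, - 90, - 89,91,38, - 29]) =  [ - 91,-90, - 89, - 49, - 41 ,-32, - 32, - 29, -25, - 23, - 9, - 2,17/2, 38,70,76, 91,  98.04]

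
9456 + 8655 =18111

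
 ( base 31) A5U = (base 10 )9795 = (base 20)149F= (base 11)73A5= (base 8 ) 23103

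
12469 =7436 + 5033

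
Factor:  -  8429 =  - 8429^1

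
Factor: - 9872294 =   -  2^1 * 997^1*4951^1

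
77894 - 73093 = 4801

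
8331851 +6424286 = 14756137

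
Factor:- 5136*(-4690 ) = 24087840 = 2^5*3^1*5^1*7^1* 67^1*107^1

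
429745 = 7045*61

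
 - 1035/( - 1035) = 1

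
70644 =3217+67427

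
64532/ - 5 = - 64532/5 = - 12906.40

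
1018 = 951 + 67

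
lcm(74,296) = 296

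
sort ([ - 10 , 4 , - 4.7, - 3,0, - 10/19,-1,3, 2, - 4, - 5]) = [ - 10,  -  5,-4.7, - 4, - 3, - 1, - 10/19,0, 2, 3,4] 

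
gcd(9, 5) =1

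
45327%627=183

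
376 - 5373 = -4997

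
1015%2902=1015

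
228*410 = 93480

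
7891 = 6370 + 1521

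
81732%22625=13857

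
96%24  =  0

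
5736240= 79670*72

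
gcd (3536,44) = 4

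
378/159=126/53  =  2.38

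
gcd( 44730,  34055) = 35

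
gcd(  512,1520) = 16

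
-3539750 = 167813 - 3707563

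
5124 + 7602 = 12726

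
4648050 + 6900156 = 11548206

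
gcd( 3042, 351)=117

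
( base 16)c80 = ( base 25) 530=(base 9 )4345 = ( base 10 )3200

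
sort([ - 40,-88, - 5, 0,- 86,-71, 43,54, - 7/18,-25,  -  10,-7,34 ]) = [-88, - 86,-71, - 40, - 25 ,-10, - 7,-5 ,-7/18, 0,34, 43,54] 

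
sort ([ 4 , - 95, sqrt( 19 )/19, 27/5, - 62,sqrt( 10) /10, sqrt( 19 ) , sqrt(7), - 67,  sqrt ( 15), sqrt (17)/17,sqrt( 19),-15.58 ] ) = [ - 95,- 67, - 62, - 15.58 , sqrt(19)/19,sqrt( 17)/17,sqrt(10) /10, sqrt (7) , sqrt( 15 ),4, sqrt( 19 )  ,  sqrt( 19) , 27/5]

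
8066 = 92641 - 84575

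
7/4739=1/677 = 0.00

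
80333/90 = 80333/90 = 892.59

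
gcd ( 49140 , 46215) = 585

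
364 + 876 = 1240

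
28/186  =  14/93 =0.15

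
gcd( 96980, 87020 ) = 20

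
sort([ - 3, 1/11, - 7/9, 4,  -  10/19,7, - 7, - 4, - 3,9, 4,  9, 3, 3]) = [ -7, - 4, - 3,-3, - 7/9, - 10/19,1/11, 3, 3,4, 4,7, 9, 9 ]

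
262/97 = 2 + 68/97 = 2.70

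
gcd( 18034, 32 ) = 2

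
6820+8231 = 15051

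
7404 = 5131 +2273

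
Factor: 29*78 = 2^1*3^1*13^1*29^1 = 2262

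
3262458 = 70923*46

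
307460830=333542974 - 26082144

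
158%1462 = 158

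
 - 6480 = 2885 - 9365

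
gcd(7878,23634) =7878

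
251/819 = 251/819 = 0.31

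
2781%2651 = 130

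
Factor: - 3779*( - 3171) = 11983209  =  3^1*7^1*151^1*3779^1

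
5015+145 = 5160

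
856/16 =53 +1/2 = 53.50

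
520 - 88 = 432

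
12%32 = 12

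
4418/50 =2209/25  =  88.36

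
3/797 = 3/797=0.00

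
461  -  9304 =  - 8843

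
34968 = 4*8742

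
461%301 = 160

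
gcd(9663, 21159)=3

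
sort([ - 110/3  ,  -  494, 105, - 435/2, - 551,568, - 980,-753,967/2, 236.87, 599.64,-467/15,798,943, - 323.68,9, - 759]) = [ - 980, - 759, - 753, - 551, - 494, - 323.68, - 435/2,-110/3 , - 467/15,9, 105,  236.87, 967/2,  568,599.64,798,943]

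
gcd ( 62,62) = 62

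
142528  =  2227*64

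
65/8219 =65/8219 = 0.01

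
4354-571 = 3783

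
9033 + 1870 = 10903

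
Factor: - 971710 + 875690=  - 96020 = - 2^2*5^1*4801^1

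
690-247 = 443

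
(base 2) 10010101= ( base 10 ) 149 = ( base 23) 6b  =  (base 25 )5O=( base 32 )4L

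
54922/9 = 54922/9= 6102.44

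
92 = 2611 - 2519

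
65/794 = 65/794 =0.08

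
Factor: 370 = 2^1*5^1*37^1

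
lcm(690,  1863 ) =18630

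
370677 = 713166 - 342489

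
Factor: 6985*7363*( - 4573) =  - 235191928015  =  -  5^1 * 11^1*17^1*37^1*127^1*199^1*269^1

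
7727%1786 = 583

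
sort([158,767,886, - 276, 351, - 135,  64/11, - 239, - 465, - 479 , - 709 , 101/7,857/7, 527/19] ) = [ - 709, - 479, - 465, - 276,  -  239 ,  -  135 , 64/11, 101/7, 527/19,857/7,158,351,  767, 886]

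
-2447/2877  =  - 1 + 430/2877 = -0.85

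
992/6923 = 992/6923 = 0.14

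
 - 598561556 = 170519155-769080711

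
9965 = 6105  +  3860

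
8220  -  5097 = 3123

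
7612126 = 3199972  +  4412154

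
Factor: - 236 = - 2^2*59^1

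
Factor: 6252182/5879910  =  3126091/2939955 = 3^(  -  1 )*5^(-1 )*23^1 * 199^1*683^1* 195997^( - 1) 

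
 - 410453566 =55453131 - 465906697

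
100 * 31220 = 3122000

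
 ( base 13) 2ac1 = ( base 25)9OG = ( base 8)14141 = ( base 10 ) 6241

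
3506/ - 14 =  - 1753/7 = - 250.43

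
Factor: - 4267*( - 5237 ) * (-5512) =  - 2^3*13^1*17^1*53^1 * 251^1*5237^1  =  - 123172689848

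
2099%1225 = 874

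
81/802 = 81/802 = 0.10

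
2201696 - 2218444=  -16748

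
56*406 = 22736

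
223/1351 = 223/1351 = 0.17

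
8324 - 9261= - 937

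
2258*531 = 1198998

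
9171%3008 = 147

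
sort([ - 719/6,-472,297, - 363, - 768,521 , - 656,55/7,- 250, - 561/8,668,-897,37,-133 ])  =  [ - 897, - 768, - 656,-472,-363 , - 250,- 133, - 719/6,-561/8,  55/7, 37 , 297,521, 668 ]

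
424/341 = 1+83/341=1.24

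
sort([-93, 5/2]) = [ - 93,5/2 ]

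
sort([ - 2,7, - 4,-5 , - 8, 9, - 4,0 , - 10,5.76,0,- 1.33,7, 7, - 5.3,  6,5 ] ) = [ - 10, -8, -5.3 ,-5,- 4, - 4, - 2, - 1.33, 0,0,5,5.76,6,  7, 7,7, 9] 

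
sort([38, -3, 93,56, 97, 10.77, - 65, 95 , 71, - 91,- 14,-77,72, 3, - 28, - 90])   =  [ - 91, - 90, - 77, - 65, - 28, - 14, - 3,3, 10.77, 38, 56 , 71, 72, 93,95, 97]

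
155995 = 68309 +87686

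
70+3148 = 3218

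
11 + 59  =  70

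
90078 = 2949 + 87129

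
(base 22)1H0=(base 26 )170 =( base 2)1101011010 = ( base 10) 858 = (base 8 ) 1532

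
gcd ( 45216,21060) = 36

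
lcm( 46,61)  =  2806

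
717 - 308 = 409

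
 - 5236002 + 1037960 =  - 4198042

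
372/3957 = 124/1319 = 0.09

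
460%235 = 225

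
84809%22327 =17828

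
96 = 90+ 6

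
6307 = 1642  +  4665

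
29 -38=-9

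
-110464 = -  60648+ - 49816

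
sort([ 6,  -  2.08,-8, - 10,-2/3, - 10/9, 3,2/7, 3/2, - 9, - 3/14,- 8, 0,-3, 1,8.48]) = [ - 10 ,-9, - 8, -8,  -  3, - 2.08, - 10/9,-2/3,- 3/14, 0,2/7,1, 3/2, 3,6 , 8.48 ] 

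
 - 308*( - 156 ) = 48048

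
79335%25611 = 2502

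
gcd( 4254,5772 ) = 6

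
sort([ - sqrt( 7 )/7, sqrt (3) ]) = [-sqrt(7 )/7, sqrt(3 )]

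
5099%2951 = 2148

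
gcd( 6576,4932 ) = 1644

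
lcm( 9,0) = 0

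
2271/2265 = 757/755 =1.00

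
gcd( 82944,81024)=384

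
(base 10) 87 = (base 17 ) 52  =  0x57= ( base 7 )153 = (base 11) 7a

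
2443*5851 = 14293993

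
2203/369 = 2203/369=5.97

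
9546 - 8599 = 947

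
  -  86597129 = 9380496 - 95977625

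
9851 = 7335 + 2516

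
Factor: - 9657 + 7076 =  - 29^1*89^1 = - 2581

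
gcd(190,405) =5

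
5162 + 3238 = 8400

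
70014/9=7779 + 1/3  =  7779.33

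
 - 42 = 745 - 787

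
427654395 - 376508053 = 51146342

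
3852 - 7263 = -3411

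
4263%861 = 819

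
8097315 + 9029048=17126363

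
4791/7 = 4791/7 = 684.43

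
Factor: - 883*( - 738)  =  651654  =  2^1*3^2*41^1*883^1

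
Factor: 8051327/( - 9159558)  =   - 2^(  -  1)*3^(-1 )*19^ (-1)*251^1 * 32077^1*80347^( - 1 )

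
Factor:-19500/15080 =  - 75/58 = -  2^(  -  1)*3^1*5^2*29^( -1 )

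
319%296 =23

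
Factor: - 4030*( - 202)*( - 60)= - 2^4*3^1*5^2*13^1 *31^1*101^1 = - 48843600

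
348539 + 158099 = 506638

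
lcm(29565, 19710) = 59130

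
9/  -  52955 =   -  9/52955 = - 0.00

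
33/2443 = 33/2443=0.01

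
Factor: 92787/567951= 157/961 = 31^( - 2 )*157^1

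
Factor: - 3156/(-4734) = 2/3  =  2^1*  3^( - 1 )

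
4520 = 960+3560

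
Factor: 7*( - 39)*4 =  - 1092 = -2^2 * 3^1*7^1*13^1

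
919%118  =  93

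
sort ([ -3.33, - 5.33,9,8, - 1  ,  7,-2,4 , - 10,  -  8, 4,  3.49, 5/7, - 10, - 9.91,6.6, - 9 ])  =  [ - 10, - 10, - 9.91,-9, - 8,  -  5.33, - 3.33, - 2, - 1,5/7,3.49,4, 4, 6.6 , 7,8,9]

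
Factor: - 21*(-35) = 735= 3^1*5^1* 7^2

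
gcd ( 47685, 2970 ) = 165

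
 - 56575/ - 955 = 11315/191 = 59.24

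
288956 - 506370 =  - 217414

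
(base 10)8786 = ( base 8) 21122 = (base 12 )5102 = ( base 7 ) 34421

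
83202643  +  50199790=133402433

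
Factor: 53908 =2^2 * 13477^1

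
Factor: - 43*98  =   - 4214 = - 2^1 * 7^2*43^1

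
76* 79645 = 6053020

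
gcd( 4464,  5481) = 9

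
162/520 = 81/260 = 0.31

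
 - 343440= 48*( - 7155 ) 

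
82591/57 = 1448+55/57 = 1448.96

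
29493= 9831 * 3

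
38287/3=12762  +  1/3 = 12762.33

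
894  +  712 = 1606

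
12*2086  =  25032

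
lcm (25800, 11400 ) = 490200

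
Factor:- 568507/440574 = - 2^( - 1 )*3^( - 1) * 97^( - 1 )*751^1 = - 751/582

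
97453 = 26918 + 70535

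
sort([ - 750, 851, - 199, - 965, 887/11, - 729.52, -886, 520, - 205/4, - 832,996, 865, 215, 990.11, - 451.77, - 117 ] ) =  [ - 965, - 886, - 832 , - 750, - 729.52 ,-451.77,-199, - 117 ,-205/4, 887/11, 215, 520, 851, 865,990.11, 996]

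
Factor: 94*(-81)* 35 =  - 2^1*3^4*5^1*7^1*47^1 = - 266490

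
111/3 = 37 = 37.00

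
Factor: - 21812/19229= -2^2*19^1* 67^( - 1) = - 76/67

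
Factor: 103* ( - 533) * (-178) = 9772022 =2^1*13^1*41^1*89^1 * 103^1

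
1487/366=4 + 23/366 = 4.06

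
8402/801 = 10  +  392/801 = 10.49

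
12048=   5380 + 6668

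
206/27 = 206/27 = 7.63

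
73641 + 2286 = 75927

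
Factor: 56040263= 56040263^1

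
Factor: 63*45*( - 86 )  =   -243810 =- 2^1*3^4*5^1 * 7^1*43^1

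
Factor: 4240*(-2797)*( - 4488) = 2^7*3^1*5^1 * 11^1*17^1*53^1*2797^1 = 53224448640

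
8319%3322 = 1675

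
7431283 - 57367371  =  -49936088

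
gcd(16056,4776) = 24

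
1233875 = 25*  49355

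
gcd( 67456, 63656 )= 8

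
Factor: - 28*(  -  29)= 2^2*7^1 * 29^1 = 812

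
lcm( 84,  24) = 168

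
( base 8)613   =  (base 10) 395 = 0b110001011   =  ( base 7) 1103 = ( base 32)CB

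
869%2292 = 869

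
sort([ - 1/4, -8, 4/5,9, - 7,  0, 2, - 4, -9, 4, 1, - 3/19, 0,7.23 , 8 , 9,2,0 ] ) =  [-9, - 8, - 7, - 4,-1/4, - 3/19, 0 , 0,0, 4/5, 1, 2, 2,4, 7.23,8,9,9 ] 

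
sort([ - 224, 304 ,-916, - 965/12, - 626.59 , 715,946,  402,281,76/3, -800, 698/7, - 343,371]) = [ - 916, - 800, - 626.59, - 343, - 224, - 965/12,76/3,  698/7, 281, 304,  371,  402, 715,946 ]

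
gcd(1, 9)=1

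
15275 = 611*25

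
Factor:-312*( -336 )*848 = 2^11*3^2*7^1*13^1 *53^1 = 88897536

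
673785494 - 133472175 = 540313319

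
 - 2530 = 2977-5507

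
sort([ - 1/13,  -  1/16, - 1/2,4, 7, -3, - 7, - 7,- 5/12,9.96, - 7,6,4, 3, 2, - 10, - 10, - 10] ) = [ - 10,-10, - 10, - 7, - 7, - 7, - 3, - 1/2, - 5/12,-1/13, - 1/16,2, 3, 4,4, 6, 7, 9.96] 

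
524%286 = 238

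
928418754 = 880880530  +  47538224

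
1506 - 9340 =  - 7834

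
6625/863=6625/863 = 7.68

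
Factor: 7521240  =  2^3 * 3^1  *5^1*233^1*269^1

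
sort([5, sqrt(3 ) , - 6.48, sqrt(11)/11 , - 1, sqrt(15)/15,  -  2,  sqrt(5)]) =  [ - 6.48, - 2, - 1, sqrt(15 )/15, sqrt( 11)/11, sqrt( 3), sqrt(5), 5] 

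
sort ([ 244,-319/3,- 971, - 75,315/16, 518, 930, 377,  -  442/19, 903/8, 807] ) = [-971,-319/3, - 75,- 442/19,315/16, 903/8,244 , 377,518, 807, 930]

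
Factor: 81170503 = 151^1*281^1*1913^1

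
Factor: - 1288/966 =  - 2^2* 3^(-1) = -4/3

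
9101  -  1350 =7751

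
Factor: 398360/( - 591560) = -433^1*643^( - 1) = - 433/643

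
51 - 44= 7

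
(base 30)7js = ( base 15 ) 209d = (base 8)15362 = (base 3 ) 100110111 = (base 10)6898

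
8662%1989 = 706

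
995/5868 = 995/5868  =  0.17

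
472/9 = 472/9=52.44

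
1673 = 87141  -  85468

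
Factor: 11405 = 5^1*2281^1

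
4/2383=4/2383 = 0.00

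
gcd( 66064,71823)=1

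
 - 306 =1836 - 2142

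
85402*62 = 5294924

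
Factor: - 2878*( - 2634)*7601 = 57620535852 = 2^2 * 3^1*11^1*439^1*691^1*1439^1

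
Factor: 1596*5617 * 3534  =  31681362888  =  2^3*3^2 * 7^1 * 19^2*31^1*41^1 * 137^1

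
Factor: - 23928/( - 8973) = 2^3 * 3^( - 1 ) = 8/3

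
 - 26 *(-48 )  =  1248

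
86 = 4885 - 4799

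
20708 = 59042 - 38334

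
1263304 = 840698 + 422606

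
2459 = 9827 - 7368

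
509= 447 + 62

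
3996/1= 3996 = 3996.00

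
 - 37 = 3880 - 3917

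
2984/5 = 596  +  4/5 = 596.80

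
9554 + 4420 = 13974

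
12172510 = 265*45934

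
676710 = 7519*90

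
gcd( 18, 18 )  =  18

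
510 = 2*255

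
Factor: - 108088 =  - 2^3*59^1*229^1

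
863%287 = 2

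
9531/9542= 9531/9542 =1.00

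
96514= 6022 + 90492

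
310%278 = 32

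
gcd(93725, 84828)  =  1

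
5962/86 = 69 + 14/43  =  69.33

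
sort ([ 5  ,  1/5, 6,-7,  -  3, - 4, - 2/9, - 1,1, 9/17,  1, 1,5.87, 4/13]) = [  -  7, - 4 ,-3  , - 1,-2/9, 1/5,4/13, 9/17,1,1, 1,  5, 5.87,6 ] 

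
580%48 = 4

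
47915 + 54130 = 102045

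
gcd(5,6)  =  1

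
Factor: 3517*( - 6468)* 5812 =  -132211120272 = - 2^4*3^1*7^2* 11^1* 1453^1*3517^1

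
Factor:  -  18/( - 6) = 3  =  3^1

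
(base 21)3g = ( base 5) 304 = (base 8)117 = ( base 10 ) 79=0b1001111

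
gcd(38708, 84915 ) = 1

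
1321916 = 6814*194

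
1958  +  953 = 2911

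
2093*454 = 950222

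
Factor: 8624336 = 2^4*7^1*77003^1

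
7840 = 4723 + 3117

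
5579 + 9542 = 15121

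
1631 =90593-88962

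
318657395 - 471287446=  - 152630051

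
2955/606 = 985/202 = 4.88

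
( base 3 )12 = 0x5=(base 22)5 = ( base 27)5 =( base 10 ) 5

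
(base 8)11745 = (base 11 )3910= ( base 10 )5093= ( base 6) 35325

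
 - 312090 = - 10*31209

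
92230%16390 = 10280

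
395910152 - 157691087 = 238219065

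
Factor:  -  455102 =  - 2^1*313^1* 727^1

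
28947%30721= 28947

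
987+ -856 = 131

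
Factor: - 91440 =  - 2^4*3^2*5^1*127^1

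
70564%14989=10608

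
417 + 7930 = 8347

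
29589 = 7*4227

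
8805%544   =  101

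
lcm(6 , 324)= 324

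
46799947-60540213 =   -  13740266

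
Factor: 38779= 13^1 *19^1*157^1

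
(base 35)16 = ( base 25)1g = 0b101001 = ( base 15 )2b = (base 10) 41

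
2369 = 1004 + 1365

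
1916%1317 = 599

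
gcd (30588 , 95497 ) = 1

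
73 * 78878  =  5758094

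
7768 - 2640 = 5128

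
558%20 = 18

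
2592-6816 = -4224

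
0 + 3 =3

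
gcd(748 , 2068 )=44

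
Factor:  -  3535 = - 5^1*7^1*101^1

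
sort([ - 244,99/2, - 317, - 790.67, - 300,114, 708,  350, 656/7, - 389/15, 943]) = [  -  790.67, - 317, - 300, - 244,-389/15,99/2, 656/7,114, 350,708, 943] 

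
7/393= 7/393 =0.02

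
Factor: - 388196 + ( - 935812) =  - 2^3*3^2*7^1*37^1*71^1 = - 1324008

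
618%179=81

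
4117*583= 2400211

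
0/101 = 0 = 0.00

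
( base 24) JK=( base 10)476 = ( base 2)111011100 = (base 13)2a8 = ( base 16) 1DC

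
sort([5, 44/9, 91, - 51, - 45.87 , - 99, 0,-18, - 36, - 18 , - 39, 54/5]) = [ - 99,-51 , - 45.87, - 39, - 36, - 18, - 18, 0,44/9,5,54/5, 91]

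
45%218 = 45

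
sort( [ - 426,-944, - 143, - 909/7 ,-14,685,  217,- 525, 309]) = [ - 944,-525 ,  -  426,-143, - 909/7,-14,217,309,685]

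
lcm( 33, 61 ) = 2013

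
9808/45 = 217 + 43/45 = 217.96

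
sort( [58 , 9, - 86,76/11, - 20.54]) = [ - 86, - 20.54,76/11,9,58 ] 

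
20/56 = 5/14 =0.36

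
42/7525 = 6/1075= 0.01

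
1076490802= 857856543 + 218634259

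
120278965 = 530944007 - 410665042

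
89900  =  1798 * 50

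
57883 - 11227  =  46656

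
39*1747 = 68133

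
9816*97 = 952152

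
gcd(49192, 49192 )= 49192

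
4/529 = 4/529 = 0.01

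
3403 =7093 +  - 3690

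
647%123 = 32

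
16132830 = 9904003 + 6228827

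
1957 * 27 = 52839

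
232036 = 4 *58009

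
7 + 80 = 87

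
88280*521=45993880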